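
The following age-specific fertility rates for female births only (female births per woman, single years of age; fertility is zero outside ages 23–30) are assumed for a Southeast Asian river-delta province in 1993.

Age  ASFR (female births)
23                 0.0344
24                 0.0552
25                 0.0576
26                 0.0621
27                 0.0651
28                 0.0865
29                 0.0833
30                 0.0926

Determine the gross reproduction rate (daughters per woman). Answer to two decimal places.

0.54

Sum of female ASFRs = 0.0344 + 0.0552 + 0.0576 + 0.0621 + 0.0651 + 0.0865 + 0.0833 + 0.0926 = 0.5368
GRR = 0.5368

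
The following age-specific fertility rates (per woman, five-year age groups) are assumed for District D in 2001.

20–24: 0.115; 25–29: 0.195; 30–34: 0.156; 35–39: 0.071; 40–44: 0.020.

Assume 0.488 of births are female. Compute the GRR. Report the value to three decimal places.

Proportion female at birth = 0.488.
Sum of ASFRs = 0.115 + 0.195 + 0.156 + 0.071 + 0.020 = 0.557
TFR = 5 × 0.557 = 2.785
GRR = 0.488 × 2.785 = 1.35908

1.359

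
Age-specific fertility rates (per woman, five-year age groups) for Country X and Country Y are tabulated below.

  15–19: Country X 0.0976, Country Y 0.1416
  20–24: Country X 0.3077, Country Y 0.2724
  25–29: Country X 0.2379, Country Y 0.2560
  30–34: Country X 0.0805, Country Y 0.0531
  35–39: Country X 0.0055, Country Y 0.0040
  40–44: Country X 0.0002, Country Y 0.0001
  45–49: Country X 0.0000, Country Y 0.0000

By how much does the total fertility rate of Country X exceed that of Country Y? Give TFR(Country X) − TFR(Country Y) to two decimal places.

0.01

Country X:
  Sum of ASFRs = 0.0976 + 0.3077 + 0.2379 + 0.0805 + 0.0055 + 0.0002 + 0.0000 = 0.7294
  TFR = 5 × 0.7294 = 3.647
Country Y:
  Sum of ASFRs = 0.1416 + 0.2724 + 0.2560 + 0.0531 + 0.0040 + 0.0001 + 0.0000 = 0.7272
  TFR = 5 × 0.7272 = 3.636
Difference = 3.647 − 3.636 = 0.011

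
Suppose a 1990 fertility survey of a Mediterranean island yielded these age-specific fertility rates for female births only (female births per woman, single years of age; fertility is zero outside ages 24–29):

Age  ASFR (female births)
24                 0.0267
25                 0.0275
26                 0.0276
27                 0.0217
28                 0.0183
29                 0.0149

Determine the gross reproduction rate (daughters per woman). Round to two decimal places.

0.14

Sum of female ASFRs = 0.0267 + 0.0275 + 0.0276 + 0.0217 + 0.0183 + 0.0149 = 0.1367
GRR = 0.1367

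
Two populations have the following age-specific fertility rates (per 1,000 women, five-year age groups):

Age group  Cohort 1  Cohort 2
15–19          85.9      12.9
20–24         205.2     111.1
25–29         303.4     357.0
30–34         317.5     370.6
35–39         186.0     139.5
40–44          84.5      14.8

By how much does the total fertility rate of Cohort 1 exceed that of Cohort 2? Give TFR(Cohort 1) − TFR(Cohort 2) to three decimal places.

0.883

Cohort 1:
  Sum of ASFRs = 85.9 + 205.2 + 303.4 + 317.5 + 186.0 + 84.5 = 1182.5
  TFR = 5 × 1182.5 / 1000 = 5.9125
Cohort 2:
  Sum of ASFRs = 12.9 + 111.1 + 357.0 + 370.6 + 139.5 + 14.8 = 1005.9
  TFR = 5 × 1005.9 / 1000 = 5.0295
Difference = 5.9125 − 5.0295 = 0.883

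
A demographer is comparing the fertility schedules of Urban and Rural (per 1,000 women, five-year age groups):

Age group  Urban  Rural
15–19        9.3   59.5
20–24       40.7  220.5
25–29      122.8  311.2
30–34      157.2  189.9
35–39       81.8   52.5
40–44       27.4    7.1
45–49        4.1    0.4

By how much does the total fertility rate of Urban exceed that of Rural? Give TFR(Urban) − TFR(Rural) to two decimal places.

-1.99

Urban:
  Sum of ASFRs = 9.3 + 40.7 + 122.8 + 157.2 + 81.8 + 27.4 + 4.1 = 443.3
  TFR = 5 × 443.3 / 1000 = 2.2165
Rural:
  Sum of ASFRs = 59.5 + 220.5 + 311.2 + 189.9 + 52.5 + 7.1 + 0.4 = 841.1
  TFR = 5 × 841.1 / 1000 = 4.2055
Difference = 2.2165 − 4.2055 = -1.989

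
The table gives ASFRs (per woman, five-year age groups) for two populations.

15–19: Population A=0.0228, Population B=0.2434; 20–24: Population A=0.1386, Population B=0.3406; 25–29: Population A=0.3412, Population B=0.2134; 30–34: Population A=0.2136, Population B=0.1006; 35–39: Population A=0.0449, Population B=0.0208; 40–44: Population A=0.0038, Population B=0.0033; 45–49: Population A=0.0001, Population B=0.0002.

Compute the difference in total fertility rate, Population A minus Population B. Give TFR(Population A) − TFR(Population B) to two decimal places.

-0.79

Population A:
  Sum of ASFRs = 0.0228 + 0.1386 + 0.3412 + 0.2136 + 0.0449 + 0.0038 + 0.0001 = 0.7650
  TFR = 5 × 0.7650 = 3.825
Population B:
  Sum of ASFRs = 0.2434 + 0.3406 + 0.2134 + 0.1006 + 0.0208 + 0.0033 + 0.0002 = 0.9223
  TFR = 5 × 0.9223 = 4.6115
Difference = 3.825 − 4.6115 = -0.7865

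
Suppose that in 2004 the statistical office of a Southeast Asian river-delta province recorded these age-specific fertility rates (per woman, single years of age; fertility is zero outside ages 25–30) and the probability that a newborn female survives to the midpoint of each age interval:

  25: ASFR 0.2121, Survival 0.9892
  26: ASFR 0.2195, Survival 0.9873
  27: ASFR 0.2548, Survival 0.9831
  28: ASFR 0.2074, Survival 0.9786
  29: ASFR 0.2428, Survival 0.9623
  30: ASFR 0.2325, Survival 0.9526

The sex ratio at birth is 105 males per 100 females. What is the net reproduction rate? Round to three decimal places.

0.651

Proportion female at birth = 100 / (100 + 105) = 0.48780.
Per-age-group product (1 × ASFR × survival probability):
  25: 1 × 0.2121 × 0.9892 = 0.20981
  26: 1 × 0.2195 × 0.9873 = 0.21671
  27: 1 × 0.2548 × 0.9831 = 0.25049
  28: 1 × 0.2074 × 0.9786 = 0.20296
  29: 1 × 0.2428 × 0.9623 = 0.23365
  30: 1 × 0.2325 × 0.9526 = 0.22148
Sum = 1.33510
NRR = 0.48780 × 1.33510 = 0.65126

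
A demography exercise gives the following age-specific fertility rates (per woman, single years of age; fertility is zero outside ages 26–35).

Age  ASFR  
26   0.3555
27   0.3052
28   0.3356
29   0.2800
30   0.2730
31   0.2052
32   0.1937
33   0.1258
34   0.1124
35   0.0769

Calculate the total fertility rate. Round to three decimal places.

2.263

Sum of ASFRs = 0.3555 + 0.3052 + 0.3356 + 0.2800 + 0.2730 + 0.2052 + 0.1937 + 0.1258 + 0.1124 + 0.0769 = 2.2633
TFR = 2.2633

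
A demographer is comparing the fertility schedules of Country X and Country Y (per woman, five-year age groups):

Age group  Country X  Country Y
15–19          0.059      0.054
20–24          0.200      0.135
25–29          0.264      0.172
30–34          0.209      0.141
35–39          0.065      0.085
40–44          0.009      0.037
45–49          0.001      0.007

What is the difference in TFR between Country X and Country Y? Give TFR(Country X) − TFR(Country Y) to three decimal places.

Country X:
  Sum of ASFRs = 0.059 + 0.200 + 0.264 + 0.209 + 0.065 + 0.009 + 0.001 = 0.807
  TFR = 5 × 0.807 = 4.035
Country Y:
  Sum of ASFRs = 0.054 + 0.135 + 0.172 + 0.141 + 0.085 + 0.037 + 0.007 = 0.631
  TFR = 5 × 0.631 = 3.155
Difference = 4.035 − 3.155 = 0.88

0.880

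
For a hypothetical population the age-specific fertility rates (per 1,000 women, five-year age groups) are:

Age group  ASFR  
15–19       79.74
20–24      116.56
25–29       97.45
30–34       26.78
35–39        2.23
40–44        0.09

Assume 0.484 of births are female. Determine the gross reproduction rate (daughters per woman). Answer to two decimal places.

Proportion female at birth = 0.484.
Sum of ASFRs = 79.74 + 116.56 + 97.45 + 26.78 + 2.23 + 0.09 = 322.85
TFR = 5 × 322.85 / 1000 = 1.61425
GRR = 0.484 × 1.61425 = 0.78130

0.78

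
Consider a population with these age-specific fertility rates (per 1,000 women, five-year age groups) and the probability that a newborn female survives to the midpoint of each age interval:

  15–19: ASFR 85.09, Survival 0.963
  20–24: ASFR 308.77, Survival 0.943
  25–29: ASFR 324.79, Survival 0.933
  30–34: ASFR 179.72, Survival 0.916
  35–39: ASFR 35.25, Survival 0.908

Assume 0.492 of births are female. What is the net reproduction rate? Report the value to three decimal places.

2.147

Proportion female at birth = 0.492.
Per-age-group product (5 × ASFR × survival probability):
  15–19: 5 × 85.09/1000 × 0.963 = 0.40971
  20–24: 5 × 308.77/1000 × 0.943 = 1.45585
  25–29: 5 × 324.79/1000 × 0.933 = 1.51515
  30–34: 5 × 179.72/1000 × 0.916 = 0.82312
  35–39: 5 × 35.25/1000 × 0.908 = 0.16004
Sum = 4.36387
NRR = 0.492 × 4.36387 = 2.14702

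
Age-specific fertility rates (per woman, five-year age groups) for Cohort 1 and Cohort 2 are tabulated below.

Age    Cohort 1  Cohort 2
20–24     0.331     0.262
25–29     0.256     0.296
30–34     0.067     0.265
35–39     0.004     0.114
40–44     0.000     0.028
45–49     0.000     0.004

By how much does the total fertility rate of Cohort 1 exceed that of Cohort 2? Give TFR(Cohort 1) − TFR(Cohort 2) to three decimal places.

Cohort 1:
  Sum of ASFRs = 0.331 + 0.256 + 0.067 + 0.004 + 0.000 + 0.000 = 0.658
  TFR = 5 × 0.658 = 3.29
Cohort 2:
  Sum of ASFRs = 0.262 + 0.296 + 0.265 + 0.114 + 0.028 + 0.004 = 0.969
  TFR = 5 × 0.969 = 4.845
Difference = 3.29 − 4.845 = -1.555

-1.555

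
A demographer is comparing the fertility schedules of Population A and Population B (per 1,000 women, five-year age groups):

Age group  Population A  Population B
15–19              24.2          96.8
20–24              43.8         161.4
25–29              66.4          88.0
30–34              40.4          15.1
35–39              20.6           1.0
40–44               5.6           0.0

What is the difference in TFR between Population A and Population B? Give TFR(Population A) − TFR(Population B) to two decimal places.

-0.81

Population A:
  Sum of ASFRs = 24.2 + 43.8 + 66.4 + 40.4 + 20.6 + 5.6 = 201.0
  TFR = 5 × 201.0 / 1000 = 1.005
Population B:
  Sum of ASFRs = 96.8 + 161.4 + 88.0 + 15.1 + 1.0 + 0.0 = 362.3
  TFR = 5 × 362.3 / 1000 = 1.8115
Difference = 1.005 − 1.8115 = -0.8065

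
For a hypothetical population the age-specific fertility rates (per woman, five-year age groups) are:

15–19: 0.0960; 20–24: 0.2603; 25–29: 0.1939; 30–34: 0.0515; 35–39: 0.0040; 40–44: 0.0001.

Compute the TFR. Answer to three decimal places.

Sum of ASFRs = 0.0960 + 0.2603 + 0.1939 + 0.0515 + 0.0040 + 0.0001 = 0.6058
TFR = 5 × 0.6058 = 3.029

3.029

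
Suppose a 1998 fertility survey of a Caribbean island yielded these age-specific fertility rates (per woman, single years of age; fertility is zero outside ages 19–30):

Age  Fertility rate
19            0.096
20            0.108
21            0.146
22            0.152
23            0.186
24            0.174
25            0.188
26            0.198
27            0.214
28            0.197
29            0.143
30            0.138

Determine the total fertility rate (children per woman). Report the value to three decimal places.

1.940

Sum of ASFRs = 0.096 + 0.108 + 0.146 + 0.152 + 0.186 + 0.174 + 0.188 + 0.198 + 0.214 + 0.197 + 0.143 + 0.138 = 1.940
TFR = 1.94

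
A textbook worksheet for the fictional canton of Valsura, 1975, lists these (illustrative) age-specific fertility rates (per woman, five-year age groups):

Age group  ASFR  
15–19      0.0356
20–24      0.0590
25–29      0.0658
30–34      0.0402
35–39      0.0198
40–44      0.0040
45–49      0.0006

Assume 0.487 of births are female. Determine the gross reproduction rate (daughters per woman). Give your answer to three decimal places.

0.548

Proportion female at birth = 0.487.
Sum of ASFRs = 0.0356 + 0.0590 + 0.0658 + 0.0402 + 0.0198 + 0.0040 + 0.0006 = 0.2250
TFR = 5 × 0.2250 = 1.125
GRR = 0.487 × 1.125 = 0.54788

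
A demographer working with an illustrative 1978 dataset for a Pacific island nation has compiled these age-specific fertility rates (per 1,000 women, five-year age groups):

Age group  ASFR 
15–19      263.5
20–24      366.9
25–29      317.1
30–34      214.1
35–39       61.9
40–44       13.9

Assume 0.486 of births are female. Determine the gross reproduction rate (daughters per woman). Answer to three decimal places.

Proportion female at birth = 0.486.
Sum of ASFRs = 263.5 + 366.9 + 317.1 + 214.1 + 61.9 + 13.9 = 1237.4
TFR = 5 × 1237.4 / 1000 = 6.187
GRR = 0.486 × 6.187 = 3.00688

3.007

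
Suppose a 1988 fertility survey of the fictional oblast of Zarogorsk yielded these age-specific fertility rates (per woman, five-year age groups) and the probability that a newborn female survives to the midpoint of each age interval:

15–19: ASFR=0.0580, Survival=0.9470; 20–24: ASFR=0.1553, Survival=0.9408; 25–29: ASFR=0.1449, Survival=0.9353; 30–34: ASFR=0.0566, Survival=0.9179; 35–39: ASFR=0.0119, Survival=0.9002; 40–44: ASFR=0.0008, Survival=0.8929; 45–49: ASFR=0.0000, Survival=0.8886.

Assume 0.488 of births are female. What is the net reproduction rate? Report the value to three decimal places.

Proportion female at birth = 0.488.
Per-age-group product (5 × ASFR × survival probability):
  15–19: 5 × 0.0580 × 0.9470 = 0.27463
  20–24: 5 × 0.1553 × 0.9408 = 0.73053
  25–29: 5 × 0.1449 × 0.9353 = 0.67762
  30–34: 5 × 0.0566 × 0.9179 = 0.25977
  35–39: 5 × 0.0119 × 0.9002 = 0.05356
  40–44: 5 × 0.0008 × 0.8929 = 0.00357
  45–49: 5 × 0.0000 × 0.8886 = 0.00000
Sum = 1.99968
NRR = 0.488 × 1.99968 = 0.97584

0.976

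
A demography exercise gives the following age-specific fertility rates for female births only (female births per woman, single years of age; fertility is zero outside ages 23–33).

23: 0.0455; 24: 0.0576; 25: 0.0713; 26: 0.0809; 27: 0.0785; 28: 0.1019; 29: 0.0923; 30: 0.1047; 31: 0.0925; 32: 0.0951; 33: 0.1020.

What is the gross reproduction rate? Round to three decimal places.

Sum of female ASFRs = 0.0455 + 0.0576 + 0.0713 + 0.0809 + 0.0785 + 0.1019 + 0.0923 + 0.1047 + 0.0925 + 0.0951 + 0.1020 = 0.9223
GRR = 0.9223

0.922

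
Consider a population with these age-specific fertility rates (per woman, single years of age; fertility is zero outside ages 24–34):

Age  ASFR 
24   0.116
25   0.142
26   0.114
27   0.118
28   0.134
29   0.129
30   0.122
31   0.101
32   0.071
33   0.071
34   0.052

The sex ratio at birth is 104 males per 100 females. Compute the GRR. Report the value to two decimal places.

0.57

Proportion female at birth = 100 / (100 + 104) = 0.49020.
Sum of ASFRs = 0.116 + 0.142 + 0.114 + 0.118 + 0.134 + 0.129 + 0.122 + 0.101 + 0.071 + 0.071 + 0.052 = 1.170
TFR = 1.17
GRR = 0.49020 × 1.17 = 0.57353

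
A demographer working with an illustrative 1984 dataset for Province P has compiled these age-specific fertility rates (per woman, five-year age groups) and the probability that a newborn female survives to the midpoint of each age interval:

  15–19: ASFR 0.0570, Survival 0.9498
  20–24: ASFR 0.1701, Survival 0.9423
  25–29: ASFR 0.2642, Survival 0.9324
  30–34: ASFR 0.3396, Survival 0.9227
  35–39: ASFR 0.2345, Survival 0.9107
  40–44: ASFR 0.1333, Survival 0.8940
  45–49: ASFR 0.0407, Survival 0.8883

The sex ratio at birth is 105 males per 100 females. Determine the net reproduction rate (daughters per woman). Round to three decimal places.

Proportion female at birth = 100 / (100 + 105) = 0.48780.
Per-age-group product (5 × ASFR × survival probability):
  15–19: 5 × 0.0570 × 0.9498 = 0.27069
  20–24: 5 × 0.1701 × 0.9423 = 0.80143
  25–29: 5 × 0.2642 × 0.9324 = 1.23170
  30–34: 5 × 0.3396 × 0.9227 = 1.56674
  35–39: 5 × 0.2345 × 0.9107 = 1.06780
  40–44: 5 × 0.1333 × 0.8940 = 0.59585
  45–49: 5 × 0.0407 × 0.8883 = 0.18077
Sum = 5.71498
NRR = 0.48780 × 5.71498 = 2.78777

2.788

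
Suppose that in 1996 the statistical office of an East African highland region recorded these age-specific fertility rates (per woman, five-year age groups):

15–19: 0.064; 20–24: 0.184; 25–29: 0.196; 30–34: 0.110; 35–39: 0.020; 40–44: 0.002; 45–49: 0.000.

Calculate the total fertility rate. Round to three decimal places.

2.880

Sum of ASFRs = 0.064 + 0.184 + 0.196 + 0.110 + 0.020 + 0.002 + 0.000 = 0.576
TFR = 5 × 0.576 = 2.88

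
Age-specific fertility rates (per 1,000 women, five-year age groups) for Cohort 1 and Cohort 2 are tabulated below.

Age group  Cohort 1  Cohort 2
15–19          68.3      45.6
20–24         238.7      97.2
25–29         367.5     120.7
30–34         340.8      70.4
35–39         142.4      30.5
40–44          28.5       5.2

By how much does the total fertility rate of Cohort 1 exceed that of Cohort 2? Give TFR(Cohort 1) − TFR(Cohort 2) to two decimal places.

4.08

Cohort 1:
  Sum of ASFRs = 68.3 + 238.7 + 367.5 + 340.8 + 142.4 + 28.5 = 1186.2
  TFR = 5 × 1186.2 / 1000 = 5.931
Cohort 2:
  Sum of ASFRs = 45.6 + 97.2 + 120.7 + 70.4 + 30.5 + 5.2 = 369.6
  TFR = 5 × 369.6 / 1000 = 1.848
Difference = 5.931 − 1.848 = 4.083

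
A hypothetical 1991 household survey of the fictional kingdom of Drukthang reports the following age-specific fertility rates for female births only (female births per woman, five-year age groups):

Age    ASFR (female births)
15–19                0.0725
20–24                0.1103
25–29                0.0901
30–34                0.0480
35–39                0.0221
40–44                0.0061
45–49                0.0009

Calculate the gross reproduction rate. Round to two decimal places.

Sum of female ASFRs = 0.0725 + 0.1103 + 0.0901 + 0.0480 + 0.0221 + 0.0061 + 0.0009 = 0.3500
GRR = 5 × 0.3500 = 1.75

1.75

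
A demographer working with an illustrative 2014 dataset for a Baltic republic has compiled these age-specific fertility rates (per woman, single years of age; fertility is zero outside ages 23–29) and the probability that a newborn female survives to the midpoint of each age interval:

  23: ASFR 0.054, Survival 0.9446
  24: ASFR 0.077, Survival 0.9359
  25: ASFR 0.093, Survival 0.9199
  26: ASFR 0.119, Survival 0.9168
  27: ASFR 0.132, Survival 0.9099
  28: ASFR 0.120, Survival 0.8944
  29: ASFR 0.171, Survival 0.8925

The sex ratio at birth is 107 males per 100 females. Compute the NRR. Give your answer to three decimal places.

Proportion female at birth = 100 / (100 + 107) = 0.48309.
Survival-weighted fertility by age (1·fₓ·Sₓ):
  23: 1 × 0.054 × 0.9446 = 0.05101
  24: 1 × 0.077 × 0.9359 = 0.07206
  25: 1 × 0.093 × 0.9199 = 0.08555
  26: 1 × 0.119 × 0.9168 = 0.10910
  27: 1 × 0.132 × 0.9099 = 0.12011
  28: 1 × 0.120 × 0.8944 = 0.10733
  29: 1 × 0.171 × 0.8925 = 0.15262
Sum = 0.69778
NRR = 0.48309 × 0.69778 = 0.33709

0.337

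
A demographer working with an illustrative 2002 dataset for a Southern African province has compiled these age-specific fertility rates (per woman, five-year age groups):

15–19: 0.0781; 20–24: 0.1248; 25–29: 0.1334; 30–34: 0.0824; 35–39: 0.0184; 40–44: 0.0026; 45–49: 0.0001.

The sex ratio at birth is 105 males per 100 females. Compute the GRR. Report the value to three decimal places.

1.073

Proportion female at birth = 100 / (100 + 105) = 0.48780.
Sum of ASFRs = 0.0781 + 0.1248 + 0.1334 + 0.0824 + 0.0184 + 0.0026 + 0.0001 = 0.4398
TFR = 5 × 0.4398 = 2.199
GRR = 0.48780 × 2.199 = 1.07267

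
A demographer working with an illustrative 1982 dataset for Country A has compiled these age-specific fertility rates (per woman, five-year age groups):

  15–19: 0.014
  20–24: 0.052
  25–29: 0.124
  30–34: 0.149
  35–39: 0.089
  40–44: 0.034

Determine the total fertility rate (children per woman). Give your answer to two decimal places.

Sum of ASFRs = 0.014 + 0.052 + 0.124 + 0.149 + 0.089 + 0.034 = 0.462
TFR = 5 × 0.462 = 2.31

2.31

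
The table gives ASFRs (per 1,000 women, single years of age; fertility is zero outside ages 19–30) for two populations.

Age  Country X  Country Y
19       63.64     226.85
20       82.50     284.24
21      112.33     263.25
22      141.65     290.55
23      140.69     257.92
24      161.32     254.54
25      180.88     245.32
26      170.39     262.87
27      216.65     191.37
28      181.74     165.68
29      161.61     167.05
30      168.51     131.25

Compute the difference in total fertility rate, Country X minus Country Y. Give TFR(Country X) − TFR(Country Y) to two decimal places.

Country X:
  Sum of ASFRs = 63.64 + 82.50 + 112.33 + 141.65 + 140.69 + 161.32 + 180.88 + 170.39 + 216.65 + 181.74 + 161.61 + 168.51 = 1781.91
  TFR = 1781.91 / 1000 = 1.78191
Country Y:
  Sum of ASFRs = 226.85 + 284.24 + 263.25 + 290.55 + 257.92 + 254.54 + 245.32 + 262.87 + 191.37 + 165.68 + 167.05 + 131.25 = 2740.89
  TFR = 2740.89 / 1000 = 2.74089
Difference = 1.78191 − 2.74089 = -0.95898

-0.96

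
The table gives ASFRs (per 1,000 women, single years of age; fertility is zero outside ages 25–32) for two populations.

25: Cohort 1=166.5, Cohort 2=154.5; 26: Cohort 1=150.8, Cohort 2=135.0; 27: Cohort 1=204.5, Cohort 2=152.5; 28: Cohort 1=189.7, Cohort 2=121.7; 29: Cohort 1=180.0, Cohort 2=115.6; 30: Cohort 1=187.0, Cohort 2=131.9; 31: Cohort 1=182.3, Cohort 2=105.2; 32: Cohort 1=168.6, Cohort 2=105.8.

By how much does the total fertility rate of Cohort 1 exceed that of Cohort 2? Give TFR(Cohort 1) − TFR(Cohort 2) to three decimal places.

0.407

Cohort 1:
  Sum of ASFRs = 166.5 + 150.8 + 204.5 + 189.7 + 180.0 + 187.0 + 182.3 + 168.6 = 1429.4
  TFR = 1429.4 / 1000 = 1.4294
Cohort 2:
  Sum of ASFRs = 154.5 + 135.0 + 152.5 + 121.7 + 115.6 + 131.9 + 105.2 + 105.8 = 1022.2
  TFR = 1022.2 / 1000 = 1.0222
Difference = 1.4294 − 1.0222 = 0.4072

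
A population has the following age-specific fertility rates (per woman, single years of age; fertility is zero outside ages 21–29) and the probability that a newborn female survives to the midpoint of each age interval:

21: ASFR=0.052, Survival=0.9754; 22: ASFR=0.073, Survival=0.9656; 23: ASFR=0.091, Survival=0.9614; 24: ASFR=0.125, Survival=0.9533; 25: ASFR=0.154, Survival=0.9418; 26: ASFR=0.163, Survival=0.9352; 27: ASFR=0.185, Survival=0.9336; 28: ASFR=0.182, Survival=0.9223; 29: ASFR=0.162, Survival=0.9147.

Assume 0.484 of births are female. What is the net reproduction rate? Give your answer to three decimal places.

0.539

Proportion female at birth = 0.484.
Per-age-group product (1 × ASFR × survival probability):
  21: 1 × 0.052 × 0.9754 = 0.05072
  22: 1 × 0.073 × 0.9656 = 0.07049
  23: 1 × 0.091 × 0.9614 = 0.08749
  24: 1 × 0.125 × 0.9533 = 0.11916
  25: 1 × 0.154 × 0.9418 = 0.14504
  26: 1 × 0.163 × 0.9352 = 0.15244
  27: 1 × 0.185 × 0.9336 = 0.17272
  28: 1 × 0.182 × 0.9223 = 0.16786
  29: 1 × 0.162 × 0.9147 = 0.14818
Sum = 1.11410
NRR = 0.484 × 1.11410 = 0.53922
NRR < 1, so the cohort does not fully replace itself.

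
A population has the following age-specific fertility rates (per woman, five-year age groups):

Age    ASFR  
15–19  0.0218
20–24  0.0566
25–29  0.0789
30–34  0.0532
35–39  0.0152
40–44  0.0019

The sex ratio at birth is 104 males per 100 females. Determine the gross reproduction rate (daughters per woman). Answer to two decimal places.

Proportion female at birth = 100 / (100 + 104) = 0.49020.
Sum of ASFRs = 0.0218 + 0.0566 + 0.0789 + 0.0532 + 0.0152 + 0.0019 = 0.2276
TFR = 5 × 0.2276 = 1.138
GRR = 0.49020 × 1.138 = 0.55785

0.56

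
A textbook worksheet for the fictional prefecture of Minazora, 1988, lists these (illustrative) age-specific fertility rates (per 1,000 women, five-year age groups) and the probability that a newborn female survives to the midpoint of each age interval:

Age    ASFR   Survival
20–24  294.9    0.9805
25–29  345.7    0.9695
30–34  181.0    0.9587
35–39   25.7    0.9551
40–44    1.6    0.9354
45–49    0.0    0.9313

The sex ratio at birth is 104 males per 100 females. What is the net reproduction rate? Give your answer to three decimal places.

2.019

Proportion female at birth = 100 / (100 + 104) = 0.49020.
Each age group contributes 5 × ASFR × survival:
  20–24: 5 × 294.9/1000 × 0.9805 = 1.44575
  25–29: 5 × 345.7/1000 × 0.9695 = 1.67578
  30–34: 5 × 181.0/1000 × 0.9587 = 0.86762
  35–39: 5 × 25.7/1000 × 0.9551 = 0.12273
  40–44: 5 × 1.6/1000 × 0.9354 = 0.00748
  45–49: 5 × 0.0/1000 × 0.9313 = 0.00000
Sum = 4.11936
NRR = 0.49020 × 4.11936 = 2.01931
An NRR exceeding 1 indicates intrinsic growth under these rates.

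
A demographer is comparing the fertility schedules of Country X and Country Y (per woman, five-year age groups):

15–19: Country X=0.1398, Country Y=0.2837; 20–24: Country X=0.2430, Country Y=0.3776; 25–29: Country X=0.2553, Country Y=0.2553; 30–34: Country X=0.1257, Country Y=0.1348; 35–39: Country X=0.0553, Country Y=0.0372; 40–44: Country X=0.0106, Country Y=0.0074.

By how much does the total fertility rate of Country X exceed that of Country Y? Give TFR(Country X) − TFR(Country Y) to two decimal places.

-1.33

Country X:
  Sum of ASFRs = 0.1398 + 0.2430 + 0.2553 + 0.1257 + 0.0553 + 0.0106 = 0.8297
  TFR = 5 × 0.8297 = 4.1485
Country Y:
  Sum of ASFRs = 0.2837 + 0.3776 + 0.2553 + 0.1348 + 0.0372 + 0.0074 = 1.0960
  TFR = 5 × 1.0960 = 5.48
Difference = 4.1485 − 5.48 = -1.3315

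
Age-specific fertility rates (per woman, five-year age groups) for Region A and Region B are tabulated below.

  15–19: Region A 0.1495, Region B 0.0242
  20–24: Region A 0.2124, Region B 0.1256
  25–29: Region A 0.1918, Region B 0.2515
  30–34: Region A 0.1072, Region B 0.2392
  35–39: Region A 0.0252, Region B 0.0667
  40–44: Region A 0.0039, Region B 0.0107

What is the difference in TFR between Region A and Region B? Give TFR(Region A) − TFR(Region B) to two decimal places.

-0.14

Region A:
  Sum of ASFRs = 0.1495 + 0.2124 + 0.1918 + 0.1072 + 0.0252 + 0.0039 = 0.6900
  TFR = 5 × 0.6900 = 3.45
Region B:
  Sum of ASFRs = 0.0242 + 0.1256 + 0.2515 + 0.2392 + 0.0667 + 0.0107 = 0.7179
  TFR = 5 × 0.7179 = 3.5895
Difference = 3.45 − 3.5895 = -0.1395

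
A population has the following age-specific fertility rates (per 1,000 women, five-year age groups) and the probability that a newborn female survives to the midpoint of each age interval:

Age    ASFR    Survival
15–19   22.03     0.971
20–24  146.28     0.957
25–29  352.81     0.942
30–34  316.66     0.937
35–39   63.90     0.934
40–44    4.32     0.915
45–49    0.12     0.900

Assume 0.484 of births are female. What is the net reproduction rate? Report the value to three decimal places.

Proportion female at birth = 0.484.
Weighting each age-specific rate by interval width and survival:
  15–19: 5 × 22.03/1000 × 0.971 = 0.10696
  20–24: 5 × 146.28/1000 × 0.957 = 0.69995
  25–29: 5 × 352.81/1000 × 0.942 = 1.66174
  30–34: 5 × 316.66/1000 × 0.937 = 1.48355
  35–39: 5 × 63.90/1000 × 0.934 = 0.29841
  40–44: 5 × 4.32/1000 × 0.915 = 0.01976
  45–49: 5 × 0.12/1000 × 0.900 = 0.00054
Sum = 4.27091
NRR = 0.484 × 4.27091 = 2.06712
With NRR above 1 the population is above replacement fertility.

2.067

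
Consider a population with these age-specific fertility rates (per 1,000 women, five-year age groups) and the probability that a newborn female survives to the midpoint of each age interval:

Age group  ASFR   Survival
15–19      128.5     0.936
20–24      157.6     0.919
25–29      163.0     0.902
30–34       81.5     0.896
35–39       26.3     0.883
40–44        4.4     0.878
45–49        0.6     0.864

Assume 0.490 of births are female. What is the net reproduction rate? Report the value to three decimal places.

1.256

Proportion female at birth = 0.490.
Weighting each age-specific rate by interval width and survival:
  15–19: 5 × 128.5/1000 × 0.936 = 0.60138
  20–24: 5 × 157.6/1000 × 0.919 = 0.72417
  25–29: 5 × 163.0/1000 × 0.902 = 0.73513
  30–34: 5 × 81.5/1000 × 0.896 = 0.36512
  35–39: 5 × 26.3/1000 × 0.883 = 0.11611
  40–44: 5 × 4.4/1000 × 0.878 = 0.01932
  45–49: 5 × 0.6/1000 × 0.864 = 0.00259
Sum = 2.56382
NRR = 0.490 × 2.56382 = 1.25627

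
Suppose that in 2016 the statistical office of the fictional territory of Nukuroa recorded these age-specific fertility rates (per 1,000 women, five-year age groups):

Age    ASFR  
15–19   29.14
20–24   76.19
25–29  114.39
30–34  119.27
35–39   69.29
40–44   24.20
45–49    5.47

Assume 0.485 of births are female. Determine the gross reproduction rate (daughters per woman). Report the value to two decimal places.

Proportion female at birth = 0.485.
Sum of ASFRs = 29.14 + 76.19 + 114.39 + 119.27 + 69.29 + 24.20 + 5.47 = 437.95
TFR = 5 × 437.95 / 1000 = 2.18975
GRR = 0.485 × 2.18975 = 1.06203

1.06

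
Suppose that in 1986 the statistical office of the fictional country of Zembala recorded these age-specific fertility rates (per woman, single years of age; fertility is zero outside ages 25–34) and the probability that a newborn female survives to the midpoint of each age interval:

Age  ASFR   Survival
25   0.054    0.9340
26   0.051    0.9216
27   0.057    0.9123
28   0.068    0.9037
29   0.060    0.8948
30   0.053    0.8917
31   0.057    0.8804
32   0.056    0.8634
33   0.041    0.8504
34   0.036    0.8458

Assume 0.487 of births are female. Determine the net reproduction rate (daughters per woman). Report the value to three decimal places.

Proportion female at birth = 0.487.
Per-age-group product (1 × ASFR × survival probability):
  25: 1 × 0.054 × 0.9340 = 0.05044
  26: 1 × 0.051 × 0.9216 = 0.04700
  27: 1 × 0.057 × 0.9123 = 0.05200
  28: 1 × 0.068 × 0.9037 = 0.06145
  29: 1 × 0.060 × 0.8948 = 0.05369
  30: 1 × 0.053 × 0.8917 = 0.04726
  31: 1 × 0.057 × 0.8804 = 0.05018
  32: 1 × 0.056 × 0.8634 = 0.04835
  33: 1 × 0.041 × 0.8504 = 0.03487
  34: 1 × 0.036 × 0.8458 = 0.03045
Sum = 0.47569
NRR = 0.487 × 0.47569 = 0.23166

0.232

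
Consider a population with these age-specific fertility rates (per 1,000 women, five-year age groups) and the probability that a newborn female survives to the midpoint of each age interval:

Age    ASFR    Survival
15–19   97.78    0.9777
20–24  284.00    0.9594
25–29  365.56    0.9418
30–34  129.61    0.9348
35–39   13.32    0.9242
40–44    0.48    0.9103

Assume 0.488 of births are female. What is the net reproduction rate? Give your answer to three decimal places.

Proportion female at birth = 0.488.
Each age group contributes 5 × ASFR × survival:
  15–19: 5 × 97.78/1000 × 0.9777 = 0.47800
  20–24: 5 × 284.00/1000 × 0.9594 = 1.36235
  25–29: 5 × 365.56/1000 × 0.9418 = 1.72142
  30–34: 5 × 129.61/1000 × 0.9348 = 0.60580
  35–39: 5 × 13.32/1000 × 0.9242 = 0.06155
  40–44: 5 × 0.48/1000 × 0.9103 = 0.00218
Sum = 4.23130
NRR = 0.488 × 4.23130 = 2.06487
NRR > 1, so each generation more than replaces itself.

2.065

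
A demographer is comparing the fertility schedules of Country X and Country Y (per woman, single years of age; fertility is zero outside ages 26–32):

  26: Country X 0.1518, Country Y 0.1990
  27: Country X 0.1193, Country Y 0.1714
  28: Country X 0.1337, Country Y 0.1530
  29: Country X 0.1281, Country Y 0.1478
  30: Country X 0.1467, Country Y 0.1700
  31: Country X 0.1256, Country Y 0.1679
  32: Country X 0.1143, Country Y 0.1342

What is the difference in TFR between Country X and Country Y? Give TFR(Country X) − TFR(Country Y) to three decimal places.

Country X:
  Sum of ASFRs = 0.1518 + 0.1193 + 0.1337 + 0.1281 + 0.1467 + 0.1256 + 0.1143 = 0.9195
  TFR = 0.9195
Country Y:
  Sum of ASFRs = 0.1990 + 0.1714 + 0.1530 + 0.1478 + 0.1700 + 0.1679 + 0.1342 = 1.1433
  TFR = 1.1433
Difference = 0.9195 − 1.1433 = -0.2238

-0.224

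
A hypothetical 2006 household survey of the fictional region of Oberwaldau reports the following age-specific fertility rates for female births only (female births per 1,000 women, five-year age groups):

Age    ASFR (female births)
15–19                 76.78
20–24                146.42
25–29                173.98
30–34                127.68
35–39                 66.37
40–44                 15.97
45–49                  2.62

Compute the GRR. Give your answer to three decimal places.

Sum of female ASFRs = 76.78 + 146.42 + 173.98 + 127.68 + 66.37 + 15.97 + 2.62 = 609.82
GRR = 5 × 609.82 / 1000 = 3.0491

3.049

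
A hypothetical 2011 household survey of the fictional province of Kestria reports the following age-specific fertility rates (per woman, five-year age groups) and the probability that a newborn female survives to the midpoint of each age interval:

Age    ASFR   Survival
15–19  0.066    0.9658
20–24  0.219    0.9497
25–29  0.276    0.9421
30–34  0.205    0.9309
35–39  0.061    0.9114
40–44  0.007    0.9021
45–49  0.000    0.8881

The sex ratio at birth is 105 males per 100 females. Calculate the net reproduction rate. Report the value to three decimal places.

Proportion female at birth = 100 / (100 + 105) = 0.48780.
Per-age-group product (5 × ASFR × survival probability):
  15–19: 5 × 0.066 × 0.9658 = 0.31871
  20–24: 5 × 0.219 × 0.9497 = 1.03992
  25–29: 5 × 0.276 × 0.9421 = 1.30010
  30–34: 5 × 0.205 × 0.9309 = 0.95417
  35–39: 5 × 0.061 × 0.9114 = 0.27798
  40–44: 5 × 0.007 × 0.9021 = 0.03157
  45–49: 5 × 0.000 × 0.8881 = 0.00000
Sum = 3.92245
NRR = 0.48780 × 3.92245 = 1.91337
NRR > 1, so each generation more than replaces itself.

1.913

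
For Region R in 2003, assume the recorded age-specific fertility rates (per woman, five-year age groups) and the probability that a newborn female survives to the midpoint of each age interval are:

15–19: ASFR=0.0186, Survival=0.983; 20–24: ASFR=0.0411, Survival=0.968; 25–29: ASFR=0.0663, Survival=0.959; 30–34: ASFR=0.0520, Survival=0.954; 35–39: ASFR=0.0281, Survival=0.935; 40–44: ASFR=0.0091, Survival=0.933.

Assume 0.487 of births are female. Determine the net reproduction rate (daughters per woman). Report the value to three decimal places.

0.502

Proportion female at birth = 0.487.
Weighting each age-specific rate by interval width and survival:
  15–19: 5 × 0.0186 × 0.983 = 0.09142
  20–24: 5 × 0.0411 × 0.968 = 0.19892
  25–29: 5 × 0.0663 × 0.959 = 0.31791
  30–34: 5 × 0.0520 × 0.954 = 0.24804
  35–39: 5 × 0.0281 × 0.935 = 0.13137
  40–44: 5 × 0.0091 × 0.933 = 0.04245
Sum = 1.03011
NRR = 0.487 × 1.03011 = 0.50166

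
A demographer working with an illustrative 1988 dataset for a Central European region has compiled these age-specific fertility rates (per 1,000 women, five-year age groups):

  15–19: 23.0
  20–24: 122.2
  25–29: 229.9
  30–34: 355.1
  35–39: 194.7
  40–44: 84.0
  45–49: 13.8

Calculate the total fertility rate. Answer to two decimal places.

5.11

Sum of ASFRs = 23.0 + 122.2 + 229.9 + 355.1 + 194.7 + 84.0 + 13.8 = 1022.7
TFR = 5 × 1022.7 / 1000 = 5.1135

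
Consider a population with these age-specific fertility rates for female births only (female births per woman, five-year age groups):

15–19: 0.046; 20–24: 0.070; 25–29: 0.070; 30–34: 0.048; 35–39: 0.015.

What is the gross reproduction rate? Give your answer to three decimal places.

Sum of female ASFRs = 0.046 + 0.070 + 0.070 + 0.048 + 0.015 = 0.249
GRR = 5 × 0.249 = 1.245

1.245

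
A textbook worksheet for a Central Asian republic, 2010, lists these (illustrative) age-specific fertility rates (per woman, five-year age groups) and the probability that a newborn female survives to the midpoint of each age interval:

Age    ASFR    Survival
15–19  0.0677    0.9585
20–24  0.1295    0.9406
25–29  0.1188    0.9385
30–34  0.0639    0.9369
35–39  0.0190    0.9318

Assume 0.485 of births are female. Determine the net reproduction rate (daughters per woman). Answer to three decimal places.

Proportion female at birth = 0.485.
Survival-weighted fertility by age (5·fₓ·Sₓ):
  15–19: 5 × 0.0677 × 0.9585 = 0.32445
  20–24: 5 × 0.1295 × 0.9406 = 0.60904
  25–29: 5 × 0.1188 × 0.9385 = 0.55747
  30–34: 5 × 0.0639 × 0.9369 = 0.29934
  35–39: 5 × 0.0190 × 0.9318 = 0.08852
Sum = 1.87882
NRR = 0.485 × 1.87882 = 0.91123
An NRR under 1 implies long-run decline under these rates.

0.911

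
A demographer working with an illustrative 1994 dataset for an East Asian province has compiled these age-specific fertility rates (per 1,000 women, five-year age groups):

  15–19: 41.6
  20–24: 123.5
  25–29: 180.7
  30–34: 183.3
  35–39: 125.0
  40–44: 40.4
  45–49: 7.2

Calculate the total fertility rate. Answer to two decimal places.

Sum of ASFRs = 41.6 + 123.5 + 180.7 + 183.3 + 125.0 + 40.4 + 7.2 = 701.7
TFR = 5 × 701.7 / 1000 = 3.5085

3.51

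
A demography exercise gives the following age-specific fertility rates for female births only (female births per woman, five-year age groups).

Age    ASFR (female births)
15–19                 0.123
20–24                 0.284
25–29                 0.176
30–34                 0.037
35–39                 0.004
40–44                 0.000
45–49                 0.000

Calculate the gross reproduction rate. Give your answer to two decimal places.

3.12

Sum of female ASFRs = 0.123 + 0.284 + 0.176 + 0.037 + 0.004 + 0.000 + 0.000 = 0.624
GRR = 5 × 0.624 = 3.12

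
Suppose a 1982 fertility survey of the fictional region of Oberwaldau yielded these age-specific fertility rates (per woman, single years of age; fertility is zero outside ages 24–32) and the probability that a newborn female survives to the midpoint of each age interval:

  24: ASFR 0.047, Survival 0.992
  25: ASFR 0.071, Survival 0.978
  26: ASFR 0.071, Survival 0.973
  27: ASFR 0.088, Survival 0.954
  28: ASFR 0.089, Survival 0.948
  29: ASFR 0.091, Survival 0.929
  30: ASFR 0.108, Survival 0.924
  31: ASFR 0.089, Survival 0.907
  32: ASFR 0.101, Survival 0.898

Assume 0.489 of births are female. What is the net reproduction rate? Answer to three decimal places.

0.347

Proportion female at birth = 0.489.
Survival-weighted fertility by age (1·fₓ·Sₓ):
  24: 1 × 0.047 × 0.992 = 0.04662
  25: 1 × 0.071 × 0.978 = 0.06944
  26: 1 × 0.071 × 0.973 = 0.06908
  27: 1 × 0.088 × 0.954 = 0.08395
  28: 1 × 0.089 × 0.948 = 0.08437
  29: 1 × 0.091 × 0.929 = 0.08454
  30: 1 × 0.108 × 0.924 = 0.09979
  31: 1 × 0.089 × 0.907 = 0.08072
  32: 1 × 0.101 × 0.898 = 0.09070
Sum = 0.70921
NRR = 0.489 × 0.70921 = 0.34680
NRR < 1, so the cohort does not fully replace itself.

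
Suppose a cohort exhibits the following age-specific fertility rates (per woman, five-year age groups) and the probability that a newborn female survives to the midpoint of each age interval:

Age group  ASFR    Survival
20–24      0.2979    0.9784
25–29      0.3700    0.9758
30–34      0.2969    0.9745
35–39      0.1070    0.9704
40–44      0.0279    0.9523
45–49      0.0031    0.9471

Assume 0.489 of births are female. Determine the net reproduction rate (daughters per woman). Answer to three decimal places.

2.629

Proportion female at birth = 0.489.
Per-age-group product (5 × ASFR × survival probability):
  20–24: 5 × 0.2979 × 0.9784 = 1.45733
  25–29: 5 × 0.3700 × 0.9758 = 1.80523
  30–34: 5 × 0.2969 × 0.9745 = 1.44665
  35–39: 5 × 0.1070 × 0.9704 = 0.51916
  40–44: 5 × 0.0279 × 0.9523 = 0.13285
  45–49: 5 × 0.0031 × 0.9471 = 0.01468
Sum = 5.37590
NRR = 0.489 × 5.37590 = 2.62882
With NRR above 1 the population is above replacement fertility.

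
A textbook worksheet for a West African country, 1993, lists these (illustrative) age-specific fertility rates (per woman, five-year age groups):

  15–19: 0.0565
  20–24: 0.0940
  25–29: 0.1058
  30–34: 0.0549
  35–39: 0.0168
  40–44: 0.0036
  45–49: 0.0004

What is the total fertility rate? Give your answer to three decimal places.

Sum of ASFRs = 0.0565 + 0.0940 + 0.1058 + 0.0549 + 0.0168 + 0.0036 + 0.0004 = 0.3320
TFR = 5 × 0.3320 = 1.66

1.660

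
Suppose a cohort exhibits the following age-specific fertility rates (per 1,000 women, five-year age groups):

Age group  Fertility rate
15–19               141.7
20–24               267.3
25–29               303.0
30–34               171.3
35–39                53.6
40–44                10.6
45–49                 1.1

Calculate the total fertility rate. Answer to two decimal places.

4.74

Sum of ASFRs = 141.7 + 267.3 + 303.0 + 171.3 + 53.6 + 10.6 + 1.1 = 948.6
TFR = 5 × 948.6 / 1000 = 4.743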